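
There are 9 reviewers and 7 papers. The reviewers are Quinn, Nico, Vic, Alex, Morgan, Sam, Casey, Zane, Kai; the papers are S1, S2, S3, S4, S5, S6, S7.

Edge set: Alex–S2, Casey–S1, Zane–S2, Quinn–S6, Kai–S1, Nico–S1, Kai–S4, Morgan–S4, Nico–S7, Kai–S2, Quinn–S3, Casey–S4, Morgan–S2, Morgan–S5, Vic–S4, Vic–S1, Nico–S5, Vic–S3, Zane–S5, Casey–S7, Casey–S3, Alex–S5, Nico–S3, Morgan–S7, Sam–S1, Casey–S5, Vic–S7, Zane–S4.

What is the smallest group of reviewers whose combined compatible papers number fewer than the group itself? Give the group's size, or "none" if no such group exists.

7

Take S = {Nico, Vic, Alex, Morgan, Sam, Casey, Zane}. Its neighbourhood is {S1, S2, S3, S4, S5, S7}, so |N(S)| = 6 < |S| = 7.
Every subset of size less than 7 has at least as many neighbours as members, so 7 is the minimum.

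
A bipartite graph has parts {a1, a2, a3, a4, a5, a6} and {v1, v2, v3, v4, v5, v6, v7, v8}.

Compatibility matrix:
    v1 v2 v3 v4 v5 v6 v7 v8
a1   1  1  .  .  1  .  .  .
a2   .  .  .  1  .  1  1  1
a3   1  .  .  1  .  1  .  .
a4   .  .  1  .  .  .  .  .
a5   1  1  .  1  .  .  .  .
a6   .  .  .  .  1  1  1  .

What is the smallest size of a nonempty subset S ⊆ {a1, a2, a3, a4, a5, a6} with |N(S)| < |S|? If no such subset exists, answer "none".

A matching saturating every left vertex exists, for instance a1→v2, a2→v7, a3→v1, a4→v3, a5→v4, a6→v6.
By Hall's marriage theorem, this means |N(S)| ≥ |S| for every subset S, so no violating subset exists.

none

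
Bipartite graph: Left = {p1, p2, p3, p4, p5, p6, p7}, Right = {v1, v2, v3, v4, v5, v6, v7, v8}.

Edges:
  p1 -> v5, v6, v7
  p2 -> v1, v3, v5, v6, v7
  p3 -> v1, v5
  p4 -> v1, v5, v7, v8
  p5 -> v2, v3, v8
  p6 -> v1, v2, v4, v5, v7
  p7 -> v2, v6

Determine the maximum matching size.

7

One maximum matching: p1→v6, p2→v3, p3→v5, p4→v7, p5→v8, p6→v1, p7→v2.
This saturates every left vertex, so 7 is the maximum.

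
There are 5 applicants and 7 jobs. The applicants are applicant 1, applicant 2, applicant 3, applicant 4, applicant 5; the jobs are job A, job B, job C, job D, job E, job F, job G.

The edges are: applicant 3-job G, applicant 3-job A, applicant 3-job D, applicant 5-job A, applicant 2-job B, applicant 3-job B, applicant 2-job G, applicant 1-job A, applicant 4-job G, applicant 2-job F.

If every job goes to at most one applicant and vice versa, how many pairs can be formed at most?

4

For example, pair applicant 1-job A, applicant 2-job F, applicant 3-job D, applicant 4-job G.
The set {applicant 1, applicant 5} has only 1 neighbour ({job A}), so by Hall's theorem at most 4 of the 5 applicants can be matched.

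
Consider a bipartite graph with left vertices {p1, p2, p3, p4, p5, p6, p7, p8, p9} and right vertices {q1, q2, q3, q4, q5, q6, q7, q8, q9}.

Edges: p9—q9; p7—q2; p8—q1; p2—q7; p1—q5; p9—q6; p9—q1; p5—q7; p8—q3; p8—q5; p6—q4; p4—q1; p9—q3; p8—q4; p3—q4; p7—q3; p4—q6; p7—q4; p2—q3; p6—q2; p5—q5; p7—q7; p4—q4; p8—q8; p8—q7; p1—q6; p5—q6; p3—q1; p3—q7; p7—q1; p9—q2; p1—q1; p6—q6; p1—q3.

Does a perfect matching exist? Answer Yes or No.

For example, pair p1–q1, p2–q3, p3–q7, p4–q6, p5–q5, p6–q2, p7–q4, p8–q8, p9–q9.
All 9 left vertices are covered.

Yes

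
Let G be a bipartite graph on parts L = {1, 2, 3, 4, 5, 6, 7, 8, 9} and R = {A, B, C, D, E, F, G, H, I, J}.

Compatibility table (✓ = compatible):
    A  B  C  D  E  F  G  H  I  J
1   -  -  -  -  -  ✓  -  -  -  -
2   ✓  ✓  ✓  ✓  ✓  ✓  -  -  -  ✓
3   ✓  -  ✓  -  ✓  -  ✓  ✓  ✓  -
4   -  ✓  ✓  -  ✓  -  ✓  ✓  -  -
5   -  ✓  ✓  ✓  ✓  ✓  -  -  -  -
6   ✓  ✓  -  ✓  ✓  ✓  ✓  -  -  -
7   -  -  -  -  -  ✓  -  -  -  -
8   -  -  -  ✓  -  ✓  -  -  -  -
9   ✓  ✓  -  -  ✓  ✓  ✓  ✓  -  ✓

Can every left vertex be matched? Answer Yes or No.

The set {1, 7} has only 1 neighbour ({F}), so by Hall's theorem at most 8 of the 9 left vertices can be matched.
Hence no matching covers every left vertex.

No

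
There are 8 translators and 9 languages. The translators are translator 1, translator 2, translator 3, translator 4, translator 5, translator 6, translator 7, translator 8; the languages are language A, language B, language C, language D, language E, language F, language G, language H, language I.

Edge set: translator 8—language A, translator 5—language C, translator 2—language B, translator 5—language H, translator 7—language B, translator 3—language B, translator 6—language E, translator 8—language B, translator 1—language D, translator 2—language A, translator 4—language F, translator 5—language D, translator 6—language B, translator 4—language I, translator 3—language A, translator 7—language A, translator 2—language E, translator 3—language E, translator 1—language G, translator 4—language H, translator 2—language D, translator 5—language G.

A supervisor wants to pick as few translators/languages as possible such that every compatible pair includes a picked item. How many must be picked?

7

{translator 1, translator 2, translator 4, translator 5, language A, language B, language E} is a vertex cover of size 7: every edge has an endpoint in this set.
No smaller cover exists because translator 1–language G, translator 2–language D, translator 3–language A, translator 4–language F, translator 5–language H, translator 6–language E, translator 7–language B is a matching of size 7, and a cover must include an endpoint of each of these disjoint edges (König's theorem).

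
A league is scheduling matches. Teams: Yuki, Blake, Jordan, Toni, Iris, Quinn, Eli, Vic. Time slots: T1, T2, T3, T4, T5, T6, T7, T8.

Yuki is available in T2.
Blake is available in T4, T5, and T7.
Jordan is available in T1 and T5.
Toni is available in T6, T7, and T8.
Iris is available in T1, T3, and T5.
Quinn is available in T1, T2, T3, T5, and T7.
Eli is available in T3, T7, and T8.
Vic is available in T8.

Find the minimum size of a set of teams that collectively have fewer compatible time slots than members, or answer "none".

A matching saturating every team exists, for instance Yuki→T2, Blake→T4, Jordan→T1, Toni→T6, Iris→T3, Quinn→T5, Eli→T7, Vic→T8.
By Hall's marriage theorem, this means |N(S)| ≥ |S| for every subset S, so no violating subset exists.

none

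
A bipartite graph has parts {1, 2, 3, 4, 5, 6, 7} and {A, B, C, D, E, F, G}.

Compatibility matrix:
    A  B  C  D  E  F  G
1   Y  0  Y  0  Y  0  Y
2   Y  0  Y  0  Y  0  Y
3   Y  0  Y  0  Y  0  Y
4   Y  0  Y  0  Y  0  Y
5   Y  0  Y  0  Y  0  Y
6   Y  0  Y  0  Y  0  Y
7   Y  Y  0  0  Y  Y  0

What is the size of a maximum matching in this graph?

One maximum matching: 1→A, 2→G, 3→C, 4→E, 7→B.
The set {1, 2, 3, 4, 5, 6} has only 4 neighbours ({A, C, E, G}), so by Hall's theorem at most 5 of the 7 left vertices can be matched.

5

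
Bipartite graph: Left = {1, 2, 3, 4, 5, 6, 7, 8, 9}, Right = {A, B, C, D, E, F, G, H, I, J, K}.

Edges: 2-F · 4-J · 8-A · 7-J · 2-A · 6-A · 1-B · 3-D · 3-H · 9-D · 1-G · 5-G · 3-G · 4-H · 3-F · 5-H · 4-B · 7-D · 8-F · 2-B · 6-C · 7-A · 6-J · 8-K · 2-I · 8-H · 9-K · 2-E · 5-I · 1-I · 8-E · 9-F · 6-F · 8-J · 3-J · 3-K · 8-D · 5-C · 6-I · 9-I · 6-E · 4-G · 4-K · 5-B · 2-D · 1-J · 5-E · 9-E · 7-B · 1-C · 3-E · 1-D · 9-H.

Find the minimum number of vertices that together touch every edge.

9

A maximum matching has 9 edges (e.g. 1–B, 2–E, 3–J, 4–H, 5–G, 6–F, 7–D, 8–A, 9–K).
By König's theorem the minimum vertex cover has the same size. One such cover is {1, 2, 3, 4, 5, 6, 7, 8, 9}.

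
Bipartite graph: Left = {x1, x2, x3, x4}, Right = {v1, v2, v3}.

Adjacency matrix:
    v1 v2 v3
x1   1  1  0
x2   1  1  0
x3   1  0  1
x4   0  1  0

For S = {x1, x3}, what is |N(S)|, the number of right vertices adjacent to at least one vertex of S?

3

The union of neighbours of {x1, x3} is {v1, v2, v3}, which has 3 elements.
Since |N(S)| = 3 ≥ |S| = 2, Hall's condition holds for this subset.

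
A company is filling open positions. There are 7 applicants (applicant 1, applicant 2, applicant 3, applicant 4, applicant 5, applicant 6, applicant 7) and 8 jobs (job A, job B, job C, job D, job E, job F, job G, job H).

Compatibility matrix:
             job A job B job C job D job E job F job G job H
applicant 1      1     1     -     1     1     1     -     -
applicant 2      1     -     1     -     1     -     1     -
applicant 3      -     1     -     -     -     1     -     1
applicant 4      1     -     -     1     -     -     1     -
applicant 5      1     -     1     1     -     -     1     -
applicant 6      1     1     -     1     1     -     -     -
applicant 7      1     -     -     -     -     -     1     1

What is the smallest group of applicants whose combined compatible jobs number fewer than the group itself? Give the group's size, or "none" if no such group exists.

none

A matching saturating every applicant exists, for instance applicant 1→job F, applicant 2→job G, applicant 3→job H, applicant 4→job D, applicant 5→job C, applicant 6→job E, applicant 7→job A.
By Hall's marriage theorem, this means |N(S)| ≥ |S| for every subset S, so no violating subset exists.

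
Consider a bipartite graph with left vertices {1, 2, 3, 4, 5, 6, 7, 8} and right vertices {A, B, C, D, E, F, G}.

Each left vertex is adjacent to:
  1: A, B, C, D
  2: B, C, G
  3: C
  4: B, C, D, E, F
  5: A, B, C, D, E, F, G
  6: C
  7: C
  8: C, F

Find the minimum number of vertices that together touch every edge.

6

The 6 edges 1–D, 2–B, 3–C, 4–E, 5–G, 8–F form a matching, so any vertex cover needs at least 6 vertices (one per matched edge).
Conversely {1, 2, 4, 5, 8, C} meets every edge and has exactly 6 vertices, so 6 is optimal.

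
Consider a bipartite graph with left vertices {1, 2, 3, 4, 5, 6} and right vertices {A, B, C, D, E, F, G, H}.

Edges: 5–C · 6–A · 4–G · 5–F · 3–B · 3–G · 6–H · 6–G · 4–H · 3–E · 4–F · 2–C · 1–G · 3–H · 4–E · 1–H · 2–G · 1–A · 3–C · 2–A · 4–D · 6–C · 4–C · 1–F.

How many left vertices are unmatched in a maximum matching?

0

A valid assignment of size 6: 1-H, 2-G, 3-E, 4-D, 5-F, 6-C.
This saturates every left vertex, so 6 is the maximum.
That matches 6 of the 6, leaving 0 unmatched; no matching can do better.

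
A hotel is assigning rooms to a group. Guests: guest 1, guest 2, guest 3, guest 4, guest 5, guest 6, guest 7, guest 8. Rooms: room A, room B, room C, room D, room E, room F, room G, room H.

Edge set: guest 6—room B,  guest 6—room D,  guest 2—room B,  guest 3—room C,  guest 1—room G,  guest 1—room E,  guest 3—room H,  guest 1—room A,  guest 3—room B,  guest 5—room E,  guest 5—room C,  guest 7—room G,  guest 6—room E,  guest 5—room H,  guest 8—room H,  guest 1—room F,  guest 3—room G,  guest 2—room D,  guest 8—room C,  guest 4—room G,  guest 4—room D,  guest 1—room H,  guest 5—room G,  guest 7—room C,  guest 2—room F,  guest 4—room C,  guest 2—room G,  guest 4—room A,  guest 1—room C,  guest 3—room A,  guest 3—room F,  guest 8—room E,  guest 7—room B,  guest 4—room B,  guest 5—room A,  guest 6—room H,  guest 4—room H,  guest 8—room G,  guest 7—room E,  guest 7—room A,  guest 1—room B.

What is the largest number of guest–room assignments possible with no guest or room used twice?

8

One maximum matching: guest 1-room H, guest 2-room F, guest 3-room C, guest 4-room D, guest 5-room E, guest 6-room B, guest 7-room A, guest 8-room G.
All 8 guests are matched, so no larger matching exists.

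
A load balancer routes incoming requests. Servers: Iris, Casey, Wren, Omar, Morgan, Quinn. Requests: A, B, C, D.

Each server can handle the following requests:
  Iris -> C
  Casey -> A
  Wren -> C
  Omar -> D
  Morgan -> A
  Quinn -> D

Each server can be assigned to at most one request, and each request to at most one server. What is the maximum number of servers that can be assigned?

For example, pair Iris-C, Casey-A, Omar-D.
The set {Iris, Casey, Wren, Omar, Morgan, Quinn} has only 3 neighbours ({A, C, D}), so by Hall's theorem at most 3 of the 6 servers can be matched.

3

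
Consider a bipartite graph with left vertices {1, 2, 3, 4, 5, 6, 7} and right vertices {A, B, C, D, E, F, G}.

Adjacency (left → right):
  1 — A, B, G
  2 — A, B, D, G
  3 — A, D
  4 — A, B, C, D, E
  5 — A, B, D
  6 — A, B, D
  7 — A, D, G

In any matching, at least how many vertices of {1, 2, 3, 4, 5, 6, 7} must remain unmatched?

2

A valid assignment of size 5: 1-A, 2-G, 3-D, 4-E, 5-B.
The set {1, 2, 3, 5, 6, 7} has only 4 neighbours ({A, B, D, G}), so by Hall's theorem at most 5 of the 7 left vertices can be matched.
That matches 5 of the 7, leaving 2 unmatched; no matching can do better.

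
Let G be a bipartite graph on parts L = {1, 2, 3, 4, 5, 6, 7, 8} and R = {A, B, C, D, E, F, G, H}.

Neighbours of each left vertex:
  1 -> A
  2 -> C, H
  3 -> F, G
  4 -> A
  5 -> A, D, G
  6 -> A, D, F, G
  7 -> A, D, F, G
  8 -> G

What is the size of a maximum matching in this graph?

5

For example, pair 1–A, 2–C, 3–G, 5–D, 6–F.
The set {1, 3, 4, 5, 6, 7, 8} has only 4 neighbours ({A, D, F, G}), so by Hall's theorem at most 5 of the 8 left vertices can be matched.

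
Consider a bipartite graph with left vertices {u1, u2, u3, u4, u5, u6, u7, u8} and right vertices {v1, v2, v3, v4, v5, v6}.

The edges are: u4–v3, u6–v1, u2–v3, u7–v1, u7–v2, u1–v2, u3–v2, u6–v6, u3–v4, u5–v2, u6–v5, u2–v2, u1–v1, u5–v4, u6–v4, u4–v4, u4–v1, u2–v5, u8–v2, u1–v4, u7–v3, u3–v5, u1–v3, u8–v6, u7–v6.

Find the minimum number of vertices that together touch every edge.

The 6 edges u1–v1, u2–v3, u3–v5, u4–v4, u5–v2, u6–v6 form a matching, so any vertex cover needs at least 6 vertices (one per matched edge).
Conversely {v1, v2, v3, v4, v5, v6} meets every edge and has exactly 6 vertices, so 6 is optimal.

6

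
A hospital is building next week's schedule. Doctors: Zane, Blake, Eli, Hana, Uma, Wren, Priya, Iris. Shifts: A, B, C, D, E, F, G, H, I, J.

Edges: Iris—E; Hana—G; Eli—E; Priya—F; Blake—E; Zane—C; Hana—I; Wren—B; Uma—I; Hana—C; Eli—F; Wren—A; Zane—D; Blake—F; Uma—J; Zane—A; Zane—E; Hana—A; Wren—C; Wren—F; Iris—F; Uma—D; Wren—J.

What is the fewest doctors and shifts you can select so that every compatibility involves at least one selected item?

A maximum matching has 6 edges (e.g. Zane–C, Blake–F, Eli–E, Hana–I, Uma–D, Wren–J).
By König's theorem the minimum vertex cover has the same size. One such cover is {Zane, Hana, Uma, Wren, E, F}.

6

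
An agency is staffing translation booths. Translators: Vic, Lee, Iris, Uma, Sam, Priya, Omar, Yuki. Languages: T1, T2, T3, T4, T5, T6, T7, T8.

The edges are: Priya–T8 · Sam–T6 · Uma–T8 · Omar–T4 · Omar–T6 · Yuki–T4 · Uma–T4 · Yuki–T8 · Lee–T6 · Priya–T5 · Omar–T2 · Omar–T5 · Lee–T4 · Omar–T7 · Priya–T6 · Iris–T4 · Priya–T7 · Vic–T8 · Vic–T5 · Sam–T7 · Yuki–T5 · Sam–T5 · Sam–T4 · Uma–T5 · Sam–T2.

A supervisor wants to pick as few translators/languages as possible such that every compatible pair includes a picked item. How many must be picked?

6

{T2, T4, T5, T6, T7, T8} is a vertex cover of size 6: every edge has an endpoint in this set.
No smaller cover exists because Vic–T5, Lee–T6, Iris–T4, Uma–T8, Sam–T2, Priya–T7 is a matching of size 6, and a cover must include an endpoint of each of these disjoint edges (König's theorem).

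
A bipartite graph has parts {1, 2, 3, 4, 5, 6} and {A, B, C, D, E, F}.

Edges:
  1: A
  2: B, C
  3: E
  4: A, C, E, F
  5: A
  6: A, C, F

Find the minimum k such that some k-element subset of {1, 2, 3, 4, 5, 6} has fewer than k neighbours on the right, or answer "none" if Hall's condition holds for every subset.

Take S = {1, 5}. Its neighbourhood is {A}, so |N(S)| = 1 < |S| = 2.
No single vertex violates Hall's condition since each has at least one neighbour, so 2 is the minimum.

2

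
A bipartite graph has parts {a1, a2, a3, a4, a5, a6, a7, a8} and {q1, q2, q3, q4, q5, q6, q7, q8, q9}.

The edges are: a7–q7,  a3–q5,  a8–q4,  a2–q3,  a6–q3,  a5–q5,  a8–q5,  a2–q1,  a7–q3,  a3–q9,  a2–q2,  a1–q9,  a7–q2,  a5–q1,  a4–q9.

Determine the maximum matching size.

7

For example, pair a1–q9, a2–q2, a3–q5, a5–q1, a6–q3, a7–q7, a8–q4.
The set {a1, a4} has only 1 neighbour ({q9}), so by Hall's theorem at most 7 of the 8 left vertices can be matched.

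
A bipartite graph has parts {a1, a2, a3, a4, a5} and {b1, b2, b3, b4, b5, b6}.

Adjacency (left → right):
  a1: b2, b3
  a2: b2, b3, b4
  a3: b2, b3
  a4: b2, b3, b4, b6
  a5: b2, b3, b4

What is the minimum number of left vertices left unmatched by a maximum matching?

1

A valid assignment of size 4: a1-b2, a2-b4, a3-b3, a4-b6.
The set {a1, a2, a3, a5} has only 3 neighbours ({b2, b3, b4}), so by Hall's theorem at most 4 of the 5 left vertices can be matched.
That matches 4 of the 5, leaving 1 unmatched; no matching can do better.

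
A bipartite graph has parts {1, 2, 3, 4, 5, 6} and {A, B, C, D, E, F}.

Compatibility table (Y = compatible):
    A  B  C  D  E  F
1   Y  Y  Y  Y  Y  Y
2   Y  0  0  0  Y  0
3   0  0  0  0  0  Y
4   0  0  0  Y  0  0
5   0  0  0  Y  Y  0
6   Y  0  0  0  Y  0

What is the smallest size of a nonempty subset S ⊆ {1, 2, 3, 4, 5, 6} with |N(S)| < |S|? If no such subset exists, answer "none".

4

Take S = {2, 4, 5, 6}. Its neighbourhood is {A, D, E}, so |N(S)| = 3 < |S| = 4.
Every subset of size less than 4 has at least as many neighbours as members, so 4 is the minimum.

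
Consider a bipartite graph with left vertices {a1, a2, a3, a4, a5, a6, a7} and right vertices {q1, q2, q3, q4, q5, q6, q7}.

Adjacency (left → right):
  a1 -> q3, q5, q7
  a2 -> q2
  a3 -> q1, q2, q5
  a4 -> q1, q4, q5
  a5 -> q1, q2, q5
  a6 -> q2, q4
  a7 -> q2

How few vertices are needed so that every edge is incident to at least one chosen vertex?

5

A maximum matching has 5 edges (e.g. a1–q7, a2–q2, a3–q1, a4–q4, a5–q5).
By König's theorem the minimum vertex cover has the same size. One such cover is {a1, q1, q2, q4, q5}.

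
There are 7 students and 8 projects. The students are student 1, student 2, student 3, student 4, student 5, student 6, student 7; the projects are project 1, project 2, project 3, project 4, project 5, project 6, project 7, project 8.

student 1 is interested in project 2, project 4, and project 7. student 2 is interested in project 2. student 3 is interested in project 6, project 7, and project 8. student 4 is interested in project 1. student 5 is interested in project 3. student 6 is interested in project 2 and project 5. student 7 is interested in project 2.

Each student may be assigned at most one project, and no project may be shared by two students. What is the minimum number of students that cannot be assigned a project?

For example, pair student 1-project 4, student 2-project 2, student 3-project 8, student 4-project 1, student 5-project 3, student 6-project 5.
The set {student 2, student 7} has only 1 neighbour ({project 2}), so by Hall's theorem at most 6 of the 7 students can be matched.
That matches 6 of the 7, leaving 1 unmatched; no matching can do better.

1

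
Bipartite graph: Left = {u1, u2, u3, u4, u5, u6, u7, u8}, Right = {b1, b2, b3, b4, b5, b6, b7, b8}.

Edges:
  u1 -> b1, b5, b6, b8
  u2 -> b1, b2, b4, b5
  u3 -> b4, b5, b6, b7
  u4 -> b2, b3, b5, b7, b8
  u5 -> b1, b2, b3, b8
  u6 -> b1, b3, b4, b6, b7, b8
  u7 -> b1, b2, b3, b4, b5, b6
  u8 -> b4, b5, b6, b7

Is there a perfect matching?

Yes

For example, pair u1→b8, u2→b2, u3→b4, u4→b7, u5→b3, u6→b1, u7→b6, u8→b5.
Every left vertex is matched, so this is a perfect matching.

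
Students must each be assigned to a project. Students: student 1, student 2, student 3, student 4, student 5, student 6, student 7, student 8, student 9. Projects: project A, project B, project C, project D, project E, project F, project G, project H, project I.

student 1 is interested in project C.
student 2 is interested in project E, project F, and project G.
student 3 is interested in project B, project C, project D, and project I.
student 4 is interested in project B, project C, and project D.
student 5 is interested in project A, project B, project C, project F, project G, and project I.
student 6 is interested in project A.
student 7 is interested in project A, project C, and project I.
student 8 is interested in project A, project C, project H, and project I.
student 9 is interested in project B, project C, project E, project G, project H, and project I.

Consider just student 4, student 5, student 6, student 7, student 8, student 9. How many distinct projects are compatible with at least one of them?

9

The union of neighbours of {student 4, student 5, student 6, student 7, student 8, student 9} is {project A, project B, project C, project D, project E, project F, project G, project H, project I}, which has 9 elements.
Since |N(S)| = 9 ≥ |S| = 6, Hall's condition holds for this subset.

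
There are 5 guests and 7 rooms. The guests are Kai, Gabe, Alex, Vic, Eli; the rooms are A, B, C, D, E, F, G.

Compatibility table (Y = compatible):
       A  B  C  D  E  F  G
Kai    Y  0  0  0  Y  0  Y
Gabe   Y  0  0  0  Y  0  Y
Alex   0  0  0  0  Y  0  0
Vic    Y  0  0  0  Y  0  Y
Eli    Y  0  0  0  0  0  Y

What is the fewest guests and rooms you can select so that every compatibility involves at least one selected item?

{A, E, G} is a vertex cover of size 3: every edge has an endpoint in this set.
No smaller cover exists because Kai–A, Gabe–G, Alex–E is a matching of size 3, and a cover must include an endpoint of each of these disjoint edges (König's theorem).

3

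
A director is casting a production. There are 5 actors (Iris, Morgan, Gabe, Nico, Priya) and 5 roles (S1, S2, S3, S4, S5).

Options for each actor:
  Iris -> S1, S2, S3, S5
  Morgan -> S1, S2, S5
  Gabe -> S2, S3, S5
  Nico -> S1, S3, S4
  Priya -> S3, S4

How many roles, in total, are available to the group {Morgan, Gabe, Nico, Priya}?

The union of neighbours of {Morgan, Gabe, Nico, Priya} is {S1, S2, S3, S4, S5}, which has 5 elements.
Since |N(S)| = 5 ≥ |S| = 4, Hall's condition holds for this subset.

5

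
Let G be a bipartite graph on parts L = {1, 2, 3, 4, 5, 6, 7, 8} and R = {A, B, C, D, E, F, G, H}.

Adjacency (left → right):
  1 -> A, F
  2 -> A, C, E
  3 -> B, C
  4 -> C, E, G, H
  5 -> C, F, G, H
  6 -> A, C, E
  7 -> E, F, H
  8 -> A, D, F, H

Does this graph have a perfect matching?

A valid assignment of size 8: 1-F, 2-A, 3-B, 4-C, 5-G, 6-E, 7-H, 8-D.
All 8 left vertices are covered.

Yes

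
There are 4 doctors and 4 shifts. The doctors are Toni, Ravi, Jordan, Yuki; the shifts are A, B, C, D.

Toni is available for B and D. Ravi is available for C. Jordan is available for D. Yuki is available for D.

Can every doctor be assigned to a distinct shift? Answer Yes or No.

The set {Jordan, Yuki} has only 1 neighbour ({D}), so by Hall's theorem at most 3 of the 4 doctors can be matched.
Hence no matching covers every doctor.

No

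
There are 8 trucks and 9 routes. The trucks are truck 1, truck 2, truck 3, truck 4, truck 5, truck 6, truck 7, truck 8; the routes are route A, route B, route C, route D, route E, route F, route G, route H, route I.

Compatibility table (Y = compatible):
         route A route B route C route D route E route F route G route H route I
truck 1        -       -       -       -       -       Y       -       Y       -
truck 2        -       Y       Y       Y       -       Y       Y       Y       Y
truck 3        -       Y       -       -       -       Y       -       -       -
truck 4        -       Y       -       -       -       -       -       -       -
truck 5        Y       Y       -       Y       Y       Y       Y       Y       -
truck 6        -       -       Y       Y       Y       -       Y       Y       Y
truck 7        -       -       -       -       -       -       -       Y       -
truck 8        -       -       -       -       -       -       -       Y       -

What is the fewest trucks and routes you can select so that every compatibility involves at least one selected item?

6

The 6 edges truck 1–route H, truck 2–route D, truck 3–route F, truck 4–route B, truck 5–route G, truck 6–route E form a matching, so any vertex cover needs at least 6 vertices (one per matched edge).
Conversely {truck 2, truck 5, truck 6, route B, route F, route H} meets every edge and has exactly 6 vertices, so 6 is optimal.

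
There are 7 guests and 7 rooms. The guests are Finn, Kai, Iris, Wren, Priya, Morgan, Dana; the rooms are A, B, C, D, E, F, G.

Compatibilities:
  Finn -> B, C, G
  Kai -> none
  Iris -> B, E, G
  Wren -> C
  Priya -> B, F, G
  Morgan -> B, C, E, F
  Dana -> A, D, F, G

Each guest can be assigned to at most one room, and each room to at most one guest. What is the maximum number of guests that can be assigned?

6

One maximum matching: Finn-G, Iris-E, Wren-C, Priya-F, Morgan-B, Dana-D.
The set {Kai} has only 0 neighbours (∅), so by Hall's theorem at most 6 of the 7 guests can be matched.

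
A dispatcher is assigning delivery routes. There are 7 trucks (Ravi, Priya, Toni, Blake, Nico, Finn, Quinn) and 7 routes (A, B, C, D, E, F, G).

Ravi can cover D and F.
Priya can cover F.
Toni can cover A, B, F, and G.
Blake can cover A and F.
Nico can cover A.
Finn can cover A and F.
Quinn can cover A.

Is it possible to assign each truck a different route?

The set {Priya, Blake, Nico, Finn, Quinn} has only 2 neighbours ({A, F}), so by Hall's theorem at most 4 of the 7 trucks can be matched.
Hence no matching covers every truck.

No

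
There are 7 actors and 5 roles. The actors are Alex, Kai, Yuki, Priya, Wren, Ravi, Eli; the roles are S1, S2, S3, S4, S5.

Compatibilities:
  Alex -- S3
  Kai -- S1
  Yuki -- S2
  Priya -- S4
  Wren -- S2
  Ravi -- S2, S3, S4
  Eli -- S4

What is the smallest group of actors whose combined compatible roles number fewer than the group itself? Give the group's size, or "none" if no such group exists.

Take S = {Yuki, Wren}. Its neighbourhood is {S2}, so |N(S)| = 1 < |S| = 2.
No single vertex violates Hall's condition since each has at least one neighbour, so 2 is the minimum.

2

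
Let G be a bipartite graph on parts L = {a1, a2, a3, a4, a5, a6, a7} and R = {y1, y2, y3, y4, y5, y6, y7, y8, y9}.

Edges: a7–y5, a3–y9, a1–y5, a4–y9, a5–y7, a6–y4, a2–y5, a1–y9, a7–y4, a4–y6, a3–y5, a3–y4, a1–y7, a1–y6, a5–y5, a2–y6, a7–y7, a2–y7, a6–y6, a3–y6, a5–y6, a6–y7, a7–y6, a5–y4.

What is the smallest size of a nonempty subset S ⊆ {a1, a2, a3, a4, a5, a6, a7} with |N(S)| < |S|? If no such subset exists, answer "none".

6

Take S = {a1, a2, a3, a4, a5, a6}. Its neighbourhood is {y4, y5, y6, y7, y9}, so |N(S)| = 5 < |S| = 6.
Every subset of size less than 6 has at least as many neighbours as members, so 6 is the minimum.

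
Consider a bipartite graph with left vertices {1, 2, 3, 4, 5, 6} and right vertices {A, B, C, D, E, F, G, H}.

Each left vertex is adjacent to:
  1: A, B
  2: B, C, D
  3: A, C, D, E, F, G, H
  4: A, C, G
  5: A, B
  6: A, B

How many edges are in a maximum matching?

5

One maximum matching: 1-A, 2-C, 3-E, 4-G, 5-B.
The set {1, 5, 6} has only 2 neighbours ({A, B}), so by Hall's theorem at most 5 of the 6 left vertices can be matched.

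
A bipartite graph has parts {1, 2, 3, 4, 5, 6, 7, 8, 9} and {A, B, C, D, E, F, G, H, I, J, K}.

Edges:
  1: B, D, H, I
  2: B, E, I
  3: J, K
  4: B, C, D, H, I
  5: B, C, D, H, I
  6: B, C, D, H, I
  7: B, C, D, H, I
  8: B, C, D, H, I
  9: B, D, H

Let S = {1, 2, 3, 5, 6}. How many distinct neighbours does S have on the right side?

8

The union of neighbours of {1, 2, 3, 5, 6} is {B, C, D, E, H, I, J, K}, which has 8 elements.
Since |N(S)| = 8 ≥ |S| = 5, Hall's condition holds for this subset.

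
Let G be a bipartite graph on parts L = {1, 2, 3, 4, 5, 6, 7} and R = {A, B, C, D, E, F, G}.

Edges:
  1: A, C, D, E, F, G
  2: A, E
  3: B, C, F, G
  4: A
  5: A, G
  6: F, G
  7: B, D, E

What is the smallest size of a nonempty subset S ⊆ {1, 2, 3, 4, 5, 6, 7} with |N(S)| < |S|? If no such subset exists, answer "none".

A matching saturating every left vertex exists, for instance 1→D, 2→E, 3→C, 4→A, 5→G, 6→F, 7→B.
By Hall's marriage theorem, this means |N(S)| ≥ |S| for every subset S, so no violating subset exists.

none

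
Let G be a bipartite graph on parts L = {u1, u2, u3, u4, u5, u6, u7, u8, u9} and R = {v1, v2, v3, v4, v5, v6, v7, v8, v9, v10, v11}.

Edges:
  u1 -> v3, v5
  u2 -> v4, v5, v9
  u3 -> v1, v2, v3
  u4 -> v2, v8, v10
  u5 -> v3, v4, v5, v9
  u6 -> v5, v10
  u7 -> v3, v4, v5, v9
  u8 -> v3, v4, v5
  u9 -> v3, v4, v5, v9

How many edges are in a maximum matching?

7

One maximum matching: u1–v5, u2–v9, u3–v1, u4–v2, u5–v4, u6–v10, u7–v3.
The set {u1, u2, u5, u7, u8, u9} has only 4 neighbours ({v3, v4, v5, v9}), so by Hall's theorem at most 7 of the 9 left vertices can be matched.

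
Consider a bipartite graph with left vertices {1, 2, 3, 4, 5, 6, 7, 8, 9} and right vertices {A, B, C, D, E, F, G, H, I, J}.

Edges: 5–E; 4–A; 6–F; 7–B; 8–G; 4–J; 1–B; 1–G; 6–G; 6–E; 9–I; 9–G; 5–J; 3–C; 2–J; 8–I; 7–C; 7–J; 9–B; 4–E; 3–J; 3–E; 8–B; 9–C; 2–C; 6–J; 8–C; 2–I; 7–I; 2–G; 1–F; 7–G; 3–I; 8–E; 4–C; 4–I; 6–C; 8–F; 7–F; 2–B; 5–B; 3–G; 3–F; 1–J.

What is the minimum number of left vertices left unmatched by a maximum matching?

1

A valid assignment of size 8: 1-F, 2-I, 3-C, 4-A, 5-E, 6-J, 7-B, 8-G.
The set {1, 2, 3, 5, 6, 7, 8, 9} has only 7 neighbours ({B, C, E, F, G, I, J}), so by Hall's theorem at most 8 of the 9 left vertices can be matched.
That matches 8 of the 9, leaving 1 unmatched; no matching can do better.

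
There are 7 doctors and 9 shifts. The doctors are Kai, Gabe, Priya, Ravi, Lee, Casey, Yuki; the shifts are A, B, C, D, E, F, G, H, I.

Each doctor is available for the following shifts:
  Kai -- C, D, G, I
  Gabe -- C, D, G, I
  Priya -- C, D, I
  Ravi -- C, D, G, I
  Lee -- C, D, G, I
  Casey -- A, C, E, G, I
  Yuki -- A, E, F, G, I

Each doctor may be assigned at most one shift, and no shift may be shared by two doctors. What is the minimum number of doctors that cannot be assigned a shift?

1

A valid assignment of size 6: Kai→C, Gabe→I, Priya→D, Ravi→G, Casey→E, Yuki→A.
The set {Kai, Gabe, Priya, Ravi, Lee} has only 4 neighbours ({C, D, G, I}), so by Hall's theorem at most 6 of the 7 doctors can be matched.
That matches 6 of the 7, leaving 1 unmatched; no matching can do better.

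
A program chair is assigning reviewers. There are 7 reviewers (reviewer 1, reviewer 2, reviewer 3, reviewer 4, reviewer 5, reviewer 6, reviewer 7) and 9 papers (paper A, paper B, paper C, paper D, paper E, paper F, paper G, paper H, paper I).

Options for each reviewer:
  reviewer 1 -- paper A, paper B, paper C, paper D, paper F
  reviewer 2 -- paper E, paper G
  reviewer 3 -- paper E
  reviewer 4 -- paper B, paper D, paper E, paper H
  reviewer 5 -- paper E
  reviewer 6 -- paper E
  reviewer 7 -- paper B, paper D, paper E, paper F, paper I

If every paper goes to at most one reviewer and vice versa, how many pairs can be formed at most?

5

One maximum matching: reviewer 1–paper B, reviewer 2–paper G, reviewer 3–paper E, reviewer 4–paper D, reviewer 7–paper I.
The set {reviewer 3, reviewer 5, reviewer 6} has only 1 neighbour ({paper E}), so by Hall's theorem at most 5 of the 7 reviewers can be matched.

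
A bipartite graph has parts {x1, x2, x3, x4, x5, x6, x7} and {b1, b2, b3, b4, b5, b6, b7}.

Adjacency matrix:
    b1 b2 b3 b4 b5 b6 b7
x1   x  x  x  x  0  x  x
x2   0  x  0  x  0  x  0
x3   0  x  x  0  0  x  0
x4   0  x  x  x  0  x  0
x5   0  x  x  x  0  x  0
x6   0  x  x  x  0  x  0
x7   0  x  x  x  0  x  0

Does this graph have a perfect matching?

No

The set {x2, x3, x4, x5, x6, x7} has only 4 neighbours ({b2, b3, b4, b6}), so by Hall's theorem at most 5 of the 7 left vertices can be matched.
Hence no matching covers every left vertex.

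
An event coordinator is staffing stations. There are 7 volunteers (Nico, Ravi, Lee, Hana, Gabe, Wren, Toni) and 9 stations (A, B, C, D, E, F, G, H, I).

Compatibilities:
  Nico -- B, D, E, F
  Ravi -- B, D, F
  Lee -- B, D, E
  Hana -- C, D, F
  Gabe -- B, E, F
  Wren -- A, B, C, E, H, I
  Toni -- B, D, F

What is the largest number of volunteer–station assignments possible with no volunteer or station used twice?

For example, pair Nico–D, Ravi–F, Lee–E, Hana–C, Gabe–B, Wren–A.
The set {Nico, Ravi, Lee, Gabe, Toni} has only 4 neighbours ({B, D, E, F}), so by Hall's theorem at most 6 of the 7 volunteers can be matched.

6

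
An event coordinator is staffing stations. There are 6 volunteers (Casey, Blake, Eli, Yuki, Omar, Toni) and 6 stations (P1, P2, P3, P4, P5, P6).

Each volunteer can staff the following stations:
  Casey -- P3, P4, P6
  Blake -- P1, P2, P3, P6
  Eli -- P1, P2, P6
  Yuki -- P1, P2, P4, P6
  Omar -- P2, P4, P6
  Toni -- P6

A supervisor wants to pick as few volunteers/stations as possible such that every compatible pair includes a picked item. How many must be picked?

5

{P1, P2, P3, P4, P6} is a vertex cover of size 5: every edge has an endpoint in this set.
No smaller cover exists because Casey–P3, Blake–P2, Eli–P1, Yuki–P4, Omar–P6 is a matching of size 5, and a cover must include an endpoint of each of these disjoint edges (König's theorem).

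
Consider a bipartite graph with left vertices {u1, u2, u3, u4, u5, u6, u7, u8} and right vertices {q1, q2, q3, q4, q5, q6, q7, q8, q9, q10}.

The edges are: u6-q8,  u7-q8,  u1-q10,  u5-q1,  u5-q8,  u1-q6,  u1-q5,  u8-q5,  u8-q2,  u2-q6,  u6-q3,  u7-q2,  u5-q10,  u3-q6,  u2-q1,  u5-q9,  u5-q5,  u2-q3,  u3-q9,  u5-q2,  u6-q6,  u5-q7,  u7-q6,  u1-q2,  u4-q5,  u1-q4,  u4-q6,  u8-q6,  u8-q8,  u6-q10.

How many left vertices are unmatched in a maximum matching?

0

For example, pair u1–q4, u2–q3, u3–q9, u4–q5, u5–q7, u6–q6, u7–q2, u8–q8.
All 8 left vertices are matched, so no larger matching exists.
That matches 8 of the 8, leaving 0 unmatched; no matching can do better.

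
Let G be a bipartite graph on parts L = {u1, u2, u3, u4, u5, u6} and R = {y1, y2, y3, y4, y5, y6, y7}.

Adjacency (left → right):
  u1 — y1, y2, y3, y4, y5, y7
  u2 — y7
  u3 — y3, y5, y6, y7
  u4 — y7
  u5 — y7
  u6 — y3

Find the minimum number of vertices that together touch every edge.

4

{u1, u3, u6, y7} is a vertex cover of size 4: every edge has an endpoint in this set.
No smaller cover exists because u1–y4, u2–y7, u3–y6, u6–y3 is a matching of size 4, and a cover must include an endpoint of each of these disjoint edges (König's theorem).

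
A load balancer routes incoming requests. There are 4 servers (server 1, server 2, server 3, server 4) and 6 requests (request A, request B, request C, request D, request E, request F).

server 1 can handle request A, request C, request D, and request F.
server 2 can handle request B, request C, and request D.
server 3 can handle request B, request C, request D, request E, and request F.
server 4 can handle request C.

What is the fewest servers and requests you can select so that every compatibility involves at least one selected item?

A maximum matching has 4 edges (e.g. server 1–request F, server 2–request D, server 3–request E, server 4–request C).
By König's theorem the minimum vertex cover has the same size. One such cover is {server 1, server 2, server 3, server 4}.

4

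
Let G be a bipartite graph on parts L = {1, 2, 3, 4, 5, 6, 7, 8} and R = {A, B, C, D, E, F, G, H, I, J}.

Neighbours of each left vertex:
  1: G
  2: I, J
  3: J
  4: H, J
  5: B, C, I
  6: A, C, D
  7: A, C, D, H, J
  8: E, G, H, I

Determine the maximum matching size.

One maximum matching: 1–G, 2–I, 3–J, 4–H, 5–B, 6–C, 7–A, 8–E.
This saturates every left vertex, so 8 is the maximum.

8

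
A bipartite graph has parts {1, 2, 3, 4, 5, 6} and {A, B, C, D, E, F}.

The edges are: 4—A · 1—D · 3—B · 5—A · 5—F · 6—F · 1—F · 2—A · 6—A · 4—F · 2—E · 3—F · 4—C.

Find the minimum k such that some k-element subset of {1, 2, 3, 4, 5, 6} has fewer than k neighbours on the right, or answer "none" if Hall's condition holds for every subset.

A matching saturating every left vertex exists, for instance 1→D, 2→E, 3→B, 4→C, 5→A, 6→F.
By Hall's marriage theorem, this means |N(S)| ≥ |S| for every subset S, so no violating subset exists.

none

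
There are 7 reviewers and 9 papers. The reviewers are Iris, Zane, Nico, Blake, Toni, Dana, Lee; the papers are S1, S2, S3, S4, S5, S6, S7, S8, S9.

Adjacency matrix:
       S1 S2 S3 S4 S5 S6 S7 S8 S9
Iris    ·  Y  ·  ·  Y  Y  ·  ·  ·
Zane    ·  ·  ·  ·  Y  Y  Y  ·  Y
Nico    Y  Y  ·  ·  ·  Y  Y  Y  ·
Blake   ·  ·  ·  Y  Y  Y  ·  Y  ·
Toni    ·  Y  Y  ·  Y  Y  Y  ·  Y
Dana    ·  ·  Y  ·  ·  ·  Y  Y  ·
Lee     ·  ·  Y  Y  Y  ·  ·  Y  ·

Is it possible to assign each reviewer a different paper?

Yes

A valid assignment of size 7: Iris→S2, Zane→S9, Nico→S1, Blake→S6, Toni→S7, Dana→S8, Lee→S4.
All 7 reviewers are covered.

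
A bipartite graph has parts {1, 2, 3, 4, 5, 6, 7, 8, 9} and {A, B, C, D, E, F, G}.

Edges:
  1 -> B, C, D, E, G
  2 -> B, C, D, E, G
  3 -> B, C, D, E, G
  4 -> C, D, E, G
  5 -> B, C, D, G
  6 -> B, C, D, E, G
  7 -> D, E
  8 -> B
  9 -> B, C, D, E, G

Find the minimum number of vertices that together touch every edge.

5

The 5 edges 1–D, 2–E, 3–G, 4–C, 5–B form a matching, so any vertex cover needs at least 5 vertices (one per matched edge).
Conversely {B, C, D, E, G} meets every edge and has exactly 5 vertices, so 5 is optimal.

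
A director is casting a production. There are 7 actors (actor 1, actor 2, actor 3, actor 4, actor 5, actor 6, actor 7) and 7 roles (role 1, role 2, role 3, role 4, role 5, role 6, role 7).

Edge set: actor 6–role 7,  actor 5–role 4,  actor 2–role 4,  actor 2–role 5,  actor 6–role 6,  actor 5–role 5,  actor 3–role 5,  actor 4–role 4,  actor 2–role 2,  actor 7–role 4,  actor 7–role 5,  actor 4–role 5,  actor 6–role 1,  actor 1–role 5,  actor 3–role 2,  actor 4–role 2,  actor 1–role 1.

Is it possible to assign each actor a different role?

The set {actor 2, actor 3, actor 4, actor 5, actor 7} has only 3 neighbours ({role 2, role 4, role 5}), so by Hall's theorem at most 5 of the 7 actors can be matched.
Hence no matching covers every actor.

No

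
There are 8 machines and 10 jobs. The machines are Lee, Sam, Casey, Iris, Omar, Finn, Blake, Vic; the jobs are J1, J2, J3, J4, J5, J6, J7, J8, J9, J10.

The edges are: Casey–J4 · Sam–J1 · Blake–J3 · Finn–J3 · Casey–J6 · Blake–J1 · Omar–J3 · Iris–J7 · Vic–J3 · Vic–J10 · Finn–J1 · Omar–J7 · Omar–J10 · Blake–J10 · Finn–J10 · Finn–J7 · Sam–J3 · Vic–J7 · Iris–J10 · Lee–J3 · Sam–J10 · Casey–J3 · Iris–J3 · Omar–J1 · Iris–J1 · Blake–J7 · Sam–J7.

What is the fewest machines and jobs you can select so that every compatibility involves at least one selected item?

5

A maximum matching has 5 edges (e.g. Lee–J3, Sam–J1, Casey–J6, Iris–J7, Omar–J10).
By König's theorem the minimum vertex cover has the same size. One such cover is {Casey, J1, J3, J7, J10}.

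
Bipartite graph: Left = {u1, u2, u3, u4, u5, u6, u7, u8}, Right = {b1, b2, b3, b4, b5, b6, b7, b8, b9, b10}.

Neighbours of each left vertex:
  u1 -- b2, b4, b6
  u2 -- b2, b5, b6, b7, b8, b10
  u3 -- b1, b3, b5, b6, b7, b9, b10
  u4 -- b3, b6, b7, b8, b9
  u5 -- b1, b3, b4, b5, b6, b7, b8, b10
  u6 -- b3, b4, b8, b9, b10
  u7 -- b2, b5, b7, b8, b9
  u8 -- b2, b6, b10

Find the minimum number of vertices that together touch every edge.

The 8 edges u1–b4, u2–b2, u3–b1, u4–b7, u5–b10, u6–b8, u7–b5, u8–b6 form a matching, so any vertex cover needs at least 8 vertices (one per matched edge).
Conversely {u1, u2, u3, u4, u5, u6, u7, u8} meets every edge and has exactly 8 vertices, so 8 is optimal.

8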